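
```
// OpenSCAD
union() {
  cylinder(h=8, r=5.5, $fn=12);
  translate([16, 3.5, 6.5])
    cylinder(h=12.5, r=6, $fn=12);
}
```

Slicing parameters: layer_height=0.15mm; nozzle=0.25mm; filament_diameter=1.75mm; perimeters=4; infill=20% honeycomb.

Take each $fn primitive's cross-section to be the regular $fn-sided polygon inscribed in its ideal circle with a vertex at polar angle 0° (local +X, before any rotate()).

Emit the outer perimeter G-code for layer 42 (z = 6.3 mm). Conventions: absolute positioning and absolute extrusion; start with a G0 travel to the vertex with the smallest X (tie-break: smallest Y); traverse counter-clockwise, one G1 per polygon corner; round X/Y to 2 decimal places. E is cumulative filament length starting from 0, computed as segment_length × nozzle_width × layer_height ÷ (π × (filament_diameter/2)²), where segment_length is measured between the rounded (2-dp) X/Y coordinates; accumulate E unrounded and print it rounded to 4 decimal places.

At z = 6.3 mm: the cylinder: section is a regular 12-gon, circumradius r=5.5; the cylinder at (16, 3.5) does not reach this height (z outside [6.5, 19]); Taking the union: only the r=5.5 cylinder is present, so the union is just that shape — 1 connected region. The outline is a single polygon with 12 vertices. Extrusion per mm of travel: 0.25 × 0.15 / (π × 0.875²) = 0.015591. Accumulating E over each segment gives final E = 0.5325.

G0 X-5.50 Y0.00 Z6.30
G1 X-4.76 Y-2.75 E0.0444
G1 X-2.75 Y-4.76 E0.0887
G1 X0.00 Y-5.50 E0.1331
G1 X2.75 Y-4.76 E0.1775
G1 X4.76 Y-2.75 E0.2218
G1 X5.50 Y0.00 E0.2662
G1 X4.76 Y2.75 E0.3106
G1 X2.75 Y4.76 E0.3550
G1 X0.00 Y5.50 E0.3994
G1 X-2.75 Y4.76 E0.4437
G1 X-4.76 Y2.75 E0.4881
G1 X-5.50 Y0.00 E0.5325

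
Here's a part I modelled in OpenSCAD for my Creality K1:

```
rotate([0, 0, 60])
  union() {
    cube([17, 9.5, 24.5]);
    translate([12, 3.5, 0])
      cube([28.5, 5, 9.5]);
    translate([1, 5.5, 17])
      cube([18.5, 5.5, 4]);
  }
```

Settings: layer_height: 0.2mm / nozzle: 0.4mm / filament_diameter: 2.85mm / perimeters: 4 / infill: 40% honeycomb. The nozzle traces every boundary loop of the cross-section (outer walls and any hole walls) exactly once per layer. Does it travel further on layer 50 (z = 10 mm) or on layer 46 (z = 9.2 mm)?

Layer 50 (z = 10): the cube (footprint 17×9.5) is included at this height (perimeter 53.00 mm); the cube at (12, 3.5) is absent (z outside [0, 9.5]); the cube at (1, 5.5) is not intersected at this z (z outside [17, 21]); Taking the union: only the 17×9.5 cube is present, so the union is just that shape — boundary = 53.00 mm; (rotated 60° about Z; rotation is an isometry so areas/perimeters/island counts are preserved). So its perimeter = 53.00 mm. Layer 46 (z = 9.2): the 17×9.5 cube contributes its full rectangle (perimeter 53.00 mm); the cube at (12, 3.5) is present — its section is the full 28.5×5 rectangle (perimeter 67.00 mm); the cube at (1, 5.5) is absent (z outside [17, 21]); Combining (union): the regions partially overlap (shared area 25.00 mm²), so the edge portions inside another operand are dropped and the merged outline is re-measured after clipping — boundary = 100.00 mm; (rotated 60° about Z; rotation is an isometry so areas/perimeters/island counts are preserved). So its perimeter = 100.00 mm. Layer 46 is larger (100.00 vs 53.00 mm).

layer 46 (z = 9.2 mm)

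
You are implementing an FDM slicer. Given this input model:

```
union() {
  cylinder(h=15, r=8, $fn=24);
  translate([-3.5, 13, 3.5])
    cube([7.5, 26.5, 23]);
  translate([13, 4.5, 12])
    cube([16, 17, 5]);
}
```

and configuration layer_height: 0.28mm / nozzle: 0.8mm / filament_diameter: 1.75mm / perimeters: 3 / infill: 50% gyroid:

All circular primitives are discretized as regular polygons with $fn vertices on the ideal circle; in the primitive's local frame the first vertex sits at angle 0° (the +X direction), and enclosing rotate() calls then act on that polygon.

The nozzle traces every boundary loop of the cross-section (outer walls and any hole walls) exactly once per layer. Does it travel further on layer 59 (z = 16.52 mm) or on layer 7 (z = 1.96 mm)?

layer 59 (z = 16.52 mm)

Layer 59 (z = 16.52): the cylinder does not reach this height (z outside [0, 15]); the cube at (-3.5, 13) is present — its section is the full 7.5×26.5 rectangle (perimeter 68.00 mm); the cube at (13, 4.5) (footprint 16×17) is included at this height (perimeter 66.00 mm); Taking the union: the 2 present regions are separate (no shared area or edge), so areas and boundary lengths simply add and each stays a separate island — boundary = 134.00 mm. So its perimeter = 134.00 mm. Layer 7 (z = 1.96): the r=8 cylinder contributes a regular 24-gon of circumradius 8 (perimeter = 2·24·8.000·sin(180°/24) = 50.12 mm); the cube at (-3.5, 13) is not intersected at this z (z outside [3.5, 26.5]); the cube at (13, 4.5) does not reach this height (z outside [12, 17]); Combining (union): only the r=8 cylinder is present, so the union is just that shape — boundary = 50.12 mm. So its perimeter = 50.12 mm. Layer 59 is larger (134.00 vs 50.12 mm).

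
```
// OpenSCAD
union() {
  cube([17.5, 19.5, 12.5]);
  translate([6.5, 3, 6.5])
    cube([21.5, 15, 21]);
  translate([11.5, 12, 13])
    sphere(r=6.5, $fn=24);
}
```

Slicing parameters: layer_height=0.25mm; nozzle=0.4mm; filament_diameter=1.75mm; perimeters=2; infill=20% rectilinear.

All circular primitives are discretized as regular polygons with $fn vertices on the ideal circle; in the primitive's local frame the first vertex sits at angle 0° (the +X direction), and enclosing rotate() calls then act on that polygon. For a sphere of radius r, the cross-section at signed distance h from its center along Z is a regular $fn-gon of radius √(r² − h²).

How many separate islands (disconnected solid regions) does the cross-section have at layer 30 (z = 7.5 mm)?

At z = 7.5 mm: the 17.5×19.5 cube contributes its full rectangle; the cube at (6.5, 3) is present — its section is the full 21.5×15 rectangle; the sphere at (11.5, 12): section is a regular 24-gon, circumradius = √(r²−h²) = √(6.5²−5.5²) = 3.464; Taking the union: the regions partially overlap (shared area 202.27 mm²), so overlapping operands fuse into one piece — 1 connected region. Overall, the cross-section is a single solid region. Island count = 1.

1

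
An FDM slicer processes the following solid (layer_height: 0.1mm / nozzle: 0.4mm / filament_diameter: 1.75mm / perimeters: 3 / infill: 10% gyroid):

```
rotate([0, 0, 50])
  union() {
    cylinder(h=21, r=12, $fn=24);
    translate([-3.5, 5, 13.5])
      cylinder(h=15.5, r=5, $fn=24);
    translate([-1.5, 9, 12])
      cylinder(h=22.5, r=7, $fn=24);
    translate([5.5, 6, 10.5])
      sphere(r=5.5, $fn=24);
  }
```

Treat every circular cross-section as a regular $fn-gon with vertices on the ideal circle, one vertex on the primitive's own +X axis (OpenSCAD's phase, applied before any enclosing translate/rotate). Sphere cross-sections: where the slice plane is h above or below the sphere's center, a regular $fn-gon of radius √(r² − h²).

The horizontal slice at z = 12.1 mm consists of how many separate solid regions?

At z = 12.1 mm: the cylinder: section is a regular 24-gon, circumradius r=12; the cylinder at (-3.5, 5) is not intersected at this z (z outside [13.5, 29]); the r=7 cylinder at (-1.5, 9) contributes a regular 24-gon of circumradius 7; the r=5.5 sphere at (5.5, 6) contributes a regular 24-gon of circumradius √(5.5²−1.6²) = 5.262; Taking the union: the regions partially overlap (shared area 182.52 mm²), so overlapping operands fuse into one piece — 1 connected region; (whole slice rotated 50° about Z — lengths, areas and connectivity unchanged). The result has 1 disconnected region.

1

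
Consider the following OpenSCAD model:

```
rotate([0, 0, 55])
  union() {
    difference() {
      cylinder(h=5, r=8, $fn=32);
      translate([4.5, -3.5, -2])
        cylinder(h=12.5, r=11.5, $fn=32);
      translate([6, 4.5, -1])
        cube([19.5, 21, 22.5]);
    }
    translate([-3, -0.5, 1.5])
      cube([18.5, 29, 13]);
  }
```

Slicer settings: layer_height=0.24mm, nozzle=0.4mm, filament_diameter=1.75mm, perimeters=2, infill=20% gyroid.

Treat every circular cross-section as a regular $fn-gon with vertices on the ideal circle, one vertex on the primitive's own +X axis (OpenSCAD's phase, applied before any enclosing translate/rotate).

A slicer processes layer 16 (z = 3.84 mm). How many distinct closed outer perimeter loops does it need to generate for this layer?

1

At z = 3.84 mm: the cylinder: section is a regular 32-gon, circumradius r=8; the r=11.5 cylinder at (4.5, -3.5) gives a regular 32-gon of circumradius 11.5 (constant along its height); the cube at (6, 4.5) is present — its section is the full 19.5×21 rectangle; After the difference (first − rest): starting from the r=8 cylinder, the r=11.5 cylinder at (4.5, -3.5) partially overlaps it — only the 174.80 mm² overlap (of its 412.81 mm²) is removed, clipping the outline; the 19.5×21 cube at (6, 4.5) misses the remaining region (no effect) — 1 connected region; the 18.5×29 cube at (-3, -0.5) contributes its full rectangle; Taking the union: the regions partially overlap (shared area 5.70 mm²), so overlapping operands fuse into one piece — 1 connected region; (whole slice rotated 55° about Z — lengths, areas and connectivity unchanged). The result has 1 disconnected region.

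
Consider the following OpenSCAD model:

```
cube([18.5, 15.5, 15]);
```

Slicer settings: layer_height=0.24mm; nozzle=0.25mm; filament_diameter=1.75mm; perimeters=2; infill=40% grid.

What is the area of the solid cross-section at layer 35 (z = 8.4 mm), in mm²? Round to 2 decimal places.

286.75 mm²

At z = 8.4 mm: the cube is present — its section is the full 18.5×15.5 rectangle (area 286.75 mm²). Overall, the cross-section is a single solid region. Net area = 286.75 mm².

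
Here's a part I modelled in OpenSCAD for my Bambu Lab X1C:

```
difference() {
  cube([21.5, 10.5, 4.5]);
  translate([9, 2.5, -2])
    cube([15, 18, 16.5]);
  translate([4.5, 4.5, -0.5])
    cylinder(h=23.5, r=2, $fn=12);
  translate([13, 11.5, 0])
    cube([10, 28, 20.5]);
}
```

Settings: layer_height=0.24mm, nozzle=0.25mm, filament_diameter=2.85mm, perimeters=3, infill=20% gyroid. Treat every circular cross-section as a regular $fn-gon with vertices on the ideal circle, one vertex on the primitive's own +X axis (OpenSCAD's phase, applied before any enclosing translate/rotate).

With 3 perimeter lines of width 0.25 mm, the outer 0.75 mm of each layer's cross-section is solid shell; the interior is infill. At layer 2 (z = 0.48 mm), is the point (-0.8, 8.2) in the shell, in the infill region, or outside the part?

At z = 0.48 mm: the cube (footprint 21.5×10.5) is included at this height; the 15×18 cube at (9, 2.5) contributes its full rectangle; the r=2 cylinder at (4.5, 4.5) contributes a regular 12-gon of circumradius 2; the cube at (13, 11.5) is present — its section is the full 10×28 rectangle; Subtracting the remaining from the first: starting from the 21.5×10.5 cube, the 15×18 cube at (9, 2.5) partially overlaps it — only the 100.00 mm² overlap (of its 270.00 mm²) is removed, clipping the outline; the r=2 cylinder at (4.5, 4.5) lies wholly inside it (removes its full 12.00 mm² and its 12.42 mm outline becomes a hole wall); the 10×28 cube at (13, 11.5) misses the remaining region (no effect) — 1 connected region with 1 hole. Overall, the cross-section is one region with 1 hole. The nearest boundary edge runs (0.00, 0.00)→(0.00, 10.50); distance from the point to it = 0.80 mm. The point is not inside any of the regions above, so it lies outside the cross-section (0.80 mm from the nearest boundary).

outside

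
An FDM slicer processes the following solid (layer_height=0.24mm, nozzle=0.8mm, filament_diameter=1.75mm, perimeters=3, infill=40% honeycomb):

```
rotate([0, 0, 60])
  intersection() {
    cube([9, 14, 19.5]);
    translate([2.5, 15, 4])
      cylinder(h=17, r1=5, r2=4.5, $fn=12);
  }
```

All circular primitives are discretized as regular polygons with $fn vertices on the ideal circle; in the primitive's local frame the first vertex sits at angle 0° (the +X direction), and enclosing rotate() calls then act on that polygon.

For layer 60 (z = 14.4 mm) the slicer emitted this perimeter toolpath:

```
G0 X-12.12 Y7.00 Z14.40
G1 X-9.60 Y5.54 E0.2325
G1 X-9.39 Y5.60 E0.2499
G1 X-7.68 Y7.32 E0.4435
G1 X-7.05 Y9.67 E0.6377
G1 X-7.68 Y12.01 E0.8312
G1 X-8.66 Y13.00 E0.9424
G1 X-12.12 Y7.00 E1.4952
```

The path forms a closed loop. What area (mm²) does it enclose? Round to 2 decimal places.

20.32 mm²

Apply the shoelace formula to the sequence of (X, Y) vertices; enclosed area = 20.32 mm².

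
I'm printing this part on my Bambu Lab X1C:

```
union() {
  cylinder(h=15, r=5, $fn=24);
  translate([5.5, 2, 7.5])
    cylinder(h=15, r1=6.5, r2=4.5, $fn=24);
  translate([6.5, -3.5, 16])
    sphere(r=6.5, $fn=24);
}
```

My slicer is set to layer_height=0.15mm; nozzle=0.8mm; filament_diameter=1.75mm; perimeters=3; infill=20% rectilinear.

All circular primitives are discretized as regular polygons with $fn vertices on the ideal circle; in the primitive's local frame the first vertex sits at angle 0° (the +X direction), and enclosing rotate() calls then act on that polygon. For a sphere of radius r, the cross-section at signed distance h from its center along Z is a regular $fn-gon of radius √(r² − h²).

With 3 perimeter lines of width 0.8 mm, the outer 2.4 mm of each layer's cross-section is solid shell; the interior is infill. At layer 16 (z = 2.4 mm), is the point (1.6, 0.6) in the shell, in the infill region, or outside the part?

infill

At z = 2.4 mm: the r=5 cylinder contributes a regular 24-gon of circumradius 5; the cone at (5.5, 2) does not reach this height (z outside [7.5, 22.5]); the sphere at (6.5, -3.5) is absent (|z−center|=13.600 > r=6.5); Combining (union): only the r=5 cylinder is present, so the union is just that shape — 1 connected region. Overall, the cross-section is a single solid region. The nearest boundary edge runs (4.83, 1.29)→(4.33, 2.50); distance from the point to it = 3.25 mm. The point is inside the cross-section and 3.25 mm from the nearest boundary — more than the 2.4 mm shell width (3 × 0.8), so it's in the infill interior.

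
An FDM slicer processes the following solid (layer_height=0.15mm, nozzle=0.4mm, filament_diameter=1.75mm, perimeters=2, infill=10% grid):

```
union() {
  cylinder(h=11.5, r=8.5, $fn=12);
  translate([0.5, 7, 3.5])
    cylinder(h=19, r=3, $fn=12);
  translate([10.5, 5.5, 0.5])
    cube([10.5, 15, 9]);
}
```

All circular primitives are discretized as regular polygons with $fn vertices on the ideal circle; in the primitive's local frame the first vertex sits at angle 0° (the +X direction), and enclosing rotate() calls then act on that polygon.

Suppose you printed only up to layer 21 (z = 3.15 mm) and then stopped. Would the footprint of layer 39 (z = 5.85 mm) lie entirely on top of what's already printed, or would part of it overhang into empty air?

Compare the two slices. At z = 3.15: the r=8.5 cylinder contributes a regular 12-gon of circumradius 8.5 (area = (12/2)·8.500²·sin(360°/12) = 216.75 mm²); the cylinder at (0.5, 7) does not reach this height (z outside [3.5, 22.5]); the cube at (10.5, 5.5) is present — its section is the full 10.5×15 rectangle (area 157.50 mm²); Taking the union: the 2 present regions are separate (no shared area or edge), so areas and boundary lengths simply add and each stays a separate island — area = 374.25 mm². At z = 5.85: the r=8.5 cylinder gives a regular 12-gon of circumradius 8.5 (constant along its height) (area = (12/2)·8.500²·sin(360°/12) = 216.75 mm²); the cylinder at (0.5, 7): section is a regular 12-gon, circumradius r=3 (area = (12/2)·3.000²·sin(360°/12) = 27.00 mm²); the cube at (10.5, 5.5) is present — its section is the full 10.5×15 rectangle (area 157.50 mm²); Combining (union): the regions partially overlap — summed areas 401.25 mm² minus the doubly-counted overlap 19.88 mm² gives 381.37 mm² — area = 381.37 mm². Checking containment: at z = 5.85 the cross-section extends beyond the z = 3.15 cross-section by about 7.12 mm².

part overhangs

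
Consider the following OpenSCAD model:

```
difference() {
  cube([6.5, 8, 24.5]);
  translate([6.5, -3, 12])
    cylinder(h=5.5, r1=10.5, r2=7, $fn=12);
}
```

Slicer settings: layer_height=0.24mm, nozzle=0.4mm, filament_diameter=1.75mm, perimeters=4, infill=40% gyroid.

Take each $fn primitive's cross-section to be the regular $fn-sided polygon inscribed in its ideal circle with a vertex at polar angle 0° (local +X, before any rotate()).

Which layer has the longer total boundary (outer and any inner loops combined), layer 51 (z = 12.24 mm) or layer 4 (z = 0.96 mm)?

layer 4 (z = 0.96 mm)

Layer 51 (z = 12.24): the 6.5×8 cube contributes its full rectangle (perimeter 29.00 mm); the cone at (6.5, -3): at t=0.044 of its height the radius interpolates to r₁+(r₂−r₁)t = 10.347, giving a regular 12-gon of that circumradius (perimeter = 2·12·10.347·sin(180°/12) = 64.27 mm); Subtracting the remaining from the first: starting from the 6.5×8 cube, the cone at (6.5, -3) partially overlaps it — only the 41.45 mm² overlap (of its 321.20 mm²) is removed, clipping the outline — boundary = 17.75 mm. So its perimeter = 17.75 mm. Layer 4 (z = 0.96): the cube (footprint 6.5×8) is included at this height (perimeter 29.00 mm); the cone at (6.5, -3) is not intersected at this z (z outside [12, 17.5]); After the difference (first − rest): none of the subtracted shapes is present at this height, so the 6.5×8 cube is unchanged — boundary = 29.00 mm. So its perimeter = 29.00 mm. Layer 4 is larger (29.00 vs 17.75 mm).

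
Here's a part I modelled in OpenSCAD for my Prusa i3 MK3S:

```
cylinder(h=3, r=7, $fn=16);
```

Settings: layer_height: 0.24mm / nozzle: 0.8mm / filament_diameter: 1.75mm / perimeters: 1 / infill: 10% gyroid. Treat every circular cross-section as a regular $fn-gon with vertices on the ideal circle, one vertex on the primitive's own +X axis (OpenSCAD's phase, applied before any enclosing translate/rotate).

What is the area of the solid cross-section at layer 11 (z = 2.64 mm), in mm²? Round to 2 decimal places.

At z = 2.64 mm: the r=7 cylinder contributes a regular 16-gon of circumradius 7 (area = (16/2)·7.000²·sin(360°/16) = 150.01 mm²). Overall, the cross-section is a single solid region. Net area = 150.01 mm².

150.01 mm²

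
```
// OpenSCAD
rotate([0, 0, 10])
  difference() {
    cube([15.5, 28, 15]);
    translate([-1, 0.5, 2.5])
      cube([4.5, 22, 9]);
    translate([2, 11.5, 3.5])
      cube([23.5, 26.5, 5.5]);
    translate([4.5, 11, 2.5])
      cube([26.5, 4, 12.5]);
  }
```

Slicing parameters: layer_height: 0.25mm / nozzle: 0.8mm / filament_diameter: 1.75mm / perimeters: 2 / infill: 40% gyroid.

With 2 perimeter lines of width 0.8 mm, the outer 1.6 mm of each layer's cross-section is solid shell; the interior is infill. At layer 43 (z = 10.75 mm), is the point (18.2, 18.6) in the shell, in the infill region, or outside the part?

At z = 10.75 mm: the cube (footprint 15.5×28) is included at this height; the cube at (-1, 0.5) is present — its section is the full 4.5×22 rectangle; the cube at (2, 11.5) is not intersected at this z (z outside [3.5, 9]); the cube at (4.5, 11) is present — its section is the full 26.5×4 rectangle; Subtracting the remaining from the first: starting from the 15.5×28 cube, the 4.5×22 cube at (-1, 0.5) partially overlaps it — only the 77.00 mm² overlap (of its 99.00 mm²) is removed, clipping the outline; the 26.5×4 cube at (4.5, 11) partially overlaps it — only the 44.00 mm² overlap (of its 106.00 mm²) is removed, clipping the outline — 1 connected region; (whole slice rotated 10° about Z — lengths, areas and connectivity unchanged). Overall, the cross-section is a single solid region. Undo the 10° rotation: the query point maps to (21.153, 15.157) in the un-rotated model frame. The nearest boundary edge runs (15.50, 28.00)→(15.50, 15.00); distance from the point to it = 5.65 mm. The point is not inside any of the regions above, so it lies outside the cross-section (5.65 mm from the nearest boundary).

outside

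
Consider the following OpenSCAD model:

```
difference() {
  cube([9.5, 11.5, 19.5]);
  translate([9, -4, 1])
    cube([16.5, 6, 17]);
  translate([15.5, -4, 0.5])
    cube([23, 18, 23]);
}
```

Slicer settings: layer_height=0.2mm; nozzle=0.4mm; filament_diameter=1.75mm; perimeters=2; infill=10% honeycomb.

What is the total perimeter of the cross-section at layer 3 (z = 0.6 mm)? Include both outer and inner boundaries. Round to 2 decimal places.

42.00 mm

At z = 0.6 mm: the 9.5×11.5 cube contributes its full rectangle (perimeter 42.00 mm); the cube at (9, -4) is not intersected at this z (z outside [1, 18]); the cube at (15.5, -4) is present — its section is the full 23×18 rectangle (perimeter 82.00 mm); Taking the first minus the rest: starting from the 9.5×11.5 cube, the 23×18 cube at (15.5, -4) misses the remaining region (no effect) — boundary = 42.00 mm. Overall, the cross-section is a single solid region. Total boundary length (outer) = 42.00 mm.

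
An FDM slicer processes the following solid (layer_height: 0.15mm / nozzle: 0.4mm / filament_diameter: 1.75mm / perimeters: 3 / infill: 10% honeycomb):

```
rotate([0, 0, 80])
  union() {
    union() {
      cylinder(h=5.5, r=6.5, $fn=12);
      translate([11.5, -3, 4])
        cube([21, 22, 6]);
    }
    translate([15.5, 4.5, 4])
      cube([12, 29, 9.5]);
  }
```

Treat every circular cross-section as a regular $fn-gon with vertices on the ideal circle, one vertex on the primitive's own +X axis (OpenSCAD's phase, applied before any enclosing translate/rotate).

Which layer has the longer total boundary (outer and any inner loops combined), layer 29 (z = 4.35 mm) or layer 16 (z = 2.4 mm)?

Layer 29 (z = 4.35): the cylinder: section is a regular 12-gon, circumradius r=6.5 (perimeter = 2·12·6.500·sin(180°/12) = 40.38 mm); the cube at (11.5, -3) is present — its section is the full 21×22 rectangle (perimeter 86.00 mm); Merging all regions: the 2 present regions are separate (no shared area or edge), so areas and boundary lengths simply add and each stays a separate island — boundary = 126.38 mm; the cube at (15.5, 4.5) (footprint 12×29) is included at this height (perimeter 82.00 mm); Merging all regions: the regions partially overlap (shared area 174.00 mm²), so the edge portions inside another operand are dropped and the merged outline is re-measured after clipping — boundary = 155.38 mm; (whole slice rotated 80° about Z — lengths, areas and connectivity unchanged). So its perimeter = 155.38 mm. Layer 16 (z = 2.4): the r=6.5 cylinder gives a regular 12-gon of circumradius 6.5 (constant along its height) (perimeter = 2·12·6.500·sin(180°/12) = 40.38 mm); the cube at (11.5, -3) is absent (z outside [4, 10]); Taking the union: only the r=6.5 cylinder is present, so the union is just that shape — boundary = 40.38 mm; the cube at (15.5, 4.5) is absent (z outside [4, 13.5]); Merging all regions: only that combined region is present, so the union is just that shape — boundary = 40.38 mm; (rotated 80° about Z; rotation is an isometry so areas/perimeters/island counts are preserved). So its perimeter = 40.38 mm. Layer 29 is larger (155.38 vs 40.38 mm).

layer 29 (z = 4.35 mm)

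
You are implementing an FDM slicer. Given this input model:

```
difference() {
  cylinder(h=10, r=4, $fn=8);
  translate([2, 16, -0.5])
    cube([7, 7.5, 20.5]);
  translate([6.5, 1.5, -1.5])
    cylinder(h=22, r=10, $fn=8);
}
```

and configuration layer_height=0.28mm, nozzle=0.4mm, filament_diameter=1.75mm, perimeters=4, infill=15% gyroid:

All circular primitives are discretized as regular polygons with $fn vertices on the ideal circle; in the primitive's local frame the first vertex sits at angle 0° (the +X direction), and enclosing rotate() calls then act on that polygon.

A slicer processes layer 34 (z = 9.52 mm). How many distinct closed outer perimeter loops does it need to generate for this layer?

1

At z = 9.52 mm: the r=4 cylinder gives a regular 8-gon of circumradius 4 (constant along its height); the cube at (2, 16) (footprint 7×7.5) is included at this height; the r=10 cylinder at (6.5, 1.5) gives a regular 8-gon of circumradius 10 (constant along its height); Subtracting the remaining from the first: starting from the r=4 cylinder, the 7×7.5 cube at (2, 16) misses the remaining region (no effect); the r=10 cylinder at (6.5, 1.5) partially overlaps it — only the 41.01 mm² overlap (of its 282.84 mm²) is removed, clipping the outline — 1 connected region. The result has 1 disconnected region.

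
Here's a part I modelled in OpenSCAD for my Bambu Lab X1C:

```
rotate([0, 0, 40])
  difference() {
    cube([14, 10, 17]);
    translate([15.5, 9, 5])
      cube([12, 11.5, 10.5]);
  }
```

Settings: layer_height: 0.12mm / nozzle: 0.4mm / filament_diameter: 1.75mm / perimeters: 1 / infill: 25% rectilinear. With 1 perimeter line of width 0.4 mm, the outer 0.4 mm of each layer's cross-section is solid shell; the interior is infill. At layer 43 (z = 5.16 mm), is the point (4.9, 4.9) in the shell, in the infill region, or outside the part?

infill

At z = 5.16 mm: the cube is present — its section is the full 14×10 rectangle; the cube at (15.5, 9) is present — its section is the full 12×11.5 rectangle; Taking the first minus the rest: starting from the 14×10 cube, the 12×11.5 cube at (15.5, 9) misses the remaining region (no effect) — 1 connected region; (rotated 40° about Z; rotation is an isometry so areas/perimeters/island counts are preserved). Overall, the cross-section is a single solid region. Undo the 40° rotation: the query point maps to (6.903, 0.604) in the un-rotated model frame. The nearest boundary edge runs (14.00, 0.00)→(0.00, 0.00); distance from the point to it = 0.60 mm. The point is inside the cross-section and 0.60 mm from the nearest boundary — more than the 0.4 mm shell width (1 × 0.4), so it's in the infill interior.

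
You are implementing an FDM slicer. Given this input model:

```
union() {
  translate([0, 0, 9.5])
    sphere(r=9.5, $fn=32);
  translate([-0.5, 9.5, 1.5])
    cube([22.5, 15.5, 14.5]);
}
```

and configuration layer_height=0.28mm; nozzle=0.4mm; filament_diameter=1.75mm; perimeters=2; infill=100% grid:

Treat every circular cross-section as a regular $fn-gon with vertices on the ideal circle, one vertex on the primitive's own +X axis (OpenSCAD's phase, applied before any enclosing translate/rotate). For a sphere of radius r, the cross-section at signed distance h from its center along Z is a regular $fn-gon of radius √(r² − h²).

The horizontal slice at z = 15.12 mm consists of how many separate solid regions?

At z = 15.12 mm: the r=9.5 sphere slices to a regular 32-gon of circumradius 7.659 (√(r²−h²) with h=5.62 from center); the 22.5×15.5 cube at (-0.5, 9.5) contributes its full rectangle; Taking the union: the 2 present regions are separate (no shared area or edge), so areas and boundary lengths simply add and each stays a separate island — 2 connected regions. The result has 2 disconnected regions.

2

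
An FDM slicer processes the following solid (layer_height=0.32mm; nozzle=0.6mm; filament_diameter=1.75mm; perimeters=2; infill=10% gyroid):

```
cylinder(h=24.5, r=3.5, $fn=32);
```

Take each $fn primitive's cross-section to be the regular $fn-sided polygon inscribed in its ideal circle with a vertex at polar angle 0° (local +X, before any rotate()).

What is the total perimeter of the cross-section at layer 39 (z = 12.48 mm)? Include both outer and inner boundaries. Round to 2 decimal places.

At z = 12.48 mm: the r=3.5 cylinder contributes a regular 32-gon of circumradius 3.5 (perimeter = 2·32·3.500·sin(180°/32) = 21.96 mm). Overall, the cross-section is a single solid region. Total boundary length (outer) = 21.96 mm.

21.96 mm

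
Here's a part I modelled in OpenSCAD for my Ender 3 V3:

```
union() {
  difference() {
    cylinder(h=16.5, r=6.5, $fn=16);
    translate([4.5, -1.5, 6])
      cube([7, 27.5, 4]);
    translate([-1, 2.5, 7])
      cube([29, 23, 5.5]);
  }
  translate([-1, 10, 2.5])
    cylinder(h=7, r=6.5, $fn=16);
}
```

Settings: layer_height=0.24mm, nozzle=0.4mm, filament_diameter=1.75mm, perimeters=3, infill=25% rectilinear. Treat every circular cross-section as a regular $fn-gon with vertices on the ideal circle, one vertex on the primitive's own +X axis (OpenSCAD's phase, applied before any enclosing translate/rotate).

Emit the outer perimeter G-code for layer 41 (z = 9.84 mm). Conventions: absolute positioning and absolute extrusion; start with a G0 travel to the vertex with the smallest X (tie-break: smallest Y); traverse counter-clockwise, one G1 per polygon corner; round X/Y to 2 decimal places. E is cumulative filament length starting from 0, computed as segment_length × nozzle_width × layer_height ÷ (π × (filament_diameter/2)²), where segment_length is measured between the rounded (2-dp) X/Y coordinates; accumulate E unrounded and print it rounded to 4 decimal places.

G0 X-6.50 Y0.00 Z9.84
G1 X-6.01 Y-2.49 E0.1013
G1 X-4.60 Y-4.60 E0.2026
G1 X-2.49 Y-6.01 E0.3039
G1 X0.00 Y-6.50 E0.4051
G1 X2.49 Y-6.01 E0.5064
G1 X4.60 Y-4.60 E0.6077
G1 X6.01 Y-2.49 E0.7090
G1 X6.20 Y-1.50 E0.7492
G1 X4.50 Y-1.50 E0.8171
G1 X4.50 Y2.50 E0.9767
G1 X-1.00 Y2.50 E1.1963
G1 X-1.00 Y6.30 E1.3479
G1 X-2.49 Y6.01 E1.4085
G1 X-4.60 Y4.60 E1.5098
G1 X-6.01 Y2.49 E1.6111
G1 X-6.50 Y0.00 E1.7124

At z = 9.84 mm: the r=6.5 cylinder contributes a regular 16-gon of circumradius 6.5; the cube at (4.5, -1.5) is present — its section is the full 7×27.5 rectangle; the 29×23 cube at (-1, 2.5) contributes its full rectangle; Taking the first minus the rest: starting from the r=6.5 cylinder, the 7×27.5 cube at (4.5, -1.5) partially overlaps it — only the 8.83 mm² overlap (of its 192.50 mm²) is removed, clipping the outline; the 29×23 cube at (-1, 2.5) partially overlaps it — only the 18.94 mm² overlap (of its 667.00 mm²) is removed, clipping the outline — 1 connected region; the cylinder at (-1, 10) does not reach this height (z outside [2.5, 9.5]); Combining (union): only that combined region is present, so the union is just that shape — 1 connected region. The outline is a single polygon with 16 vertices. Extrusion per mm of travel: 0.4 × 0.24 / (π × 0.875²) = 0.039912. Accumulating E over each segment gives final E = 1.7124.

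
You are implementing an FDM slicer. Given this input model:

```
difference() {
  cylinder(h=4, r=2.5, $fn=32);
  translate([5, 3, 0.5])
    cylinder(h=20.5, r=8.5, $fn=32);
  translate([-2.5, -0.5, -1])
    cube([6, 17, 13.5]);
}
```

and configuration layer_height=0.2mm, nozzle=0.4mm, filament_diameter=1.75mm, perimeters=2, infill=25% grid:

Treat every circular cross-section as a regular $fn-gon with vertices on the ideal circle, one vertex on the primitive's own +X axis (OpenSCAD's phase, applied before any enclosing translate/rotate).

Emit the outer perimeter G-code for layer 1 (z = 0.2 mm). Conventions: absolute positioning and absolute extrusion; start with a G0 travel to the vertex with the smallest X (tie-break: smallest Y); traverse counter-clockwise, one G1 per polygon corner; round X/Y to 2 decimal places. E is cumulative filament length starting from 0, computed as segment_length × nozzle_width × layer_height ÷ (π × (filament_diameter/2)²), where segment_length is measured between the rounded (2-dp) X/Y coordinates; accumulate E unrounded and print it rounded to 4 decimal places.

G0 X-2.45 Y-0.50 Z0.20
G1 X-2.31 Y-0.96 E0.0160
G1 X-2.08 Y-1.39 E0.0322
G1 X-1.77 Y-1.77 E0.0485
G1 X-1.39 Y-2.08 E0.0648
G1 X-0.96 Y-2.31 E0.0811
G1 X-0.49 Y-2.45 E0.0974
G1 X0.00 Y-2.50 E0.1137
G1 X0.49 Y-2.45 E0.1301
G1 X0.96 Y-2.31 E0.1464
G1 X1.39 Y-2.08 E0.1627
G1 X1.77 Y-1.77 E0.1790
G1 X2.08 Y-1.39 E0.1953
G1 X2.31 Y-0.96 E0.2115
G1 X2.45 Y-0.50 E0.2275
G1 X-2.45 Y-0.50 E0.3905

At z = 0.2 mm: the r=2.5 cylinder gives a regular 32-gon of circumradius 2.5 (constant along its height); the cylinder at (5, 3) is not intersected at this z (z outside [0.5, 21]); the cube at (-2.5, -0.5) is present — its section is the full 6×17 rectangle; After the difference (first − rest): starting from the r=2.5 cylinder, the 6×17 cube at (-2.5, -0.5) partially overlaps it — only the 12.23 mm² overlap (of its 102.00 mm²) is removed, clipping the outline — 1 connected region. The outline is a single polygon with 15 vertices. Extrusion per mm of travel: 0.4 × 0.2 / (π × 0.875²) = 0.033260. Accumulating E over each segment gives final E = 0.3905.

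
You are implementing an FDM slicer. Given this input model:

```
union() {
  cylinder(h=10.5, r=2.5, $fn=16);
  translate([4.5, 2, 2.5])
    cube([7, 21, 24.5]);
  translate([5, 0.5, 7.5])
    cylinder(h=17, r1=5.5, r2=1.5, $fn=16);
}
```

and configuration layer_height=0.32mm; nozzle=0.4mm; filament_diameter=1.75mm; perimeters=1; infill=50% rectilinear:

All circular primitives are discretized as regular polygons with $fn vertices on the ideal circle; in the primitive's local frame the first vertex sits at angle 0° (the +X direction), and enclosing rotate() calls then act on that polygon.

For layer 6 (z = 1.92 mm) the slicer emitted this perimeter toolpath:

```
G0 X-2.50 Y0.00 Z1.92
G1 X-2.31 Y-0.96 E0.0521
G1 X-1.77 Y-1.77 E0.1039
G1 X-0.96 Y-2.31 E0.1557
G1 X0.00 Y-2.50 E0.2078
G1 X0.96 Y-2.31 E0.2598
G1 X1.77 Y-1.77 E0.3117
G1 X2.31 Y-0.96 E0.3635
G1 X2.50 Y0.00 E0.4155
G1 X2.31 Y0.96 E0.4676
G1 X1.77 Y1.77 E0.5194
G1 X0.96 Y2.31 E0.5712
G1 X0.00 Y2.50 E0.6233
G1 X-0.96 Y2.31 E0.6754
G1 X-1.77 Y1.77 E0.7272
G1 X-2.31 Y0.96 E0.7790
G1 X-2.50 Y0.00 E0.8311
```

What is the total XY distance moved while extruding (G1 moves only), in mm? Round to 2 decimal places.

Sum the Euclidean lengths of each G1 segment: total = 15.62 mm.

15.62 mm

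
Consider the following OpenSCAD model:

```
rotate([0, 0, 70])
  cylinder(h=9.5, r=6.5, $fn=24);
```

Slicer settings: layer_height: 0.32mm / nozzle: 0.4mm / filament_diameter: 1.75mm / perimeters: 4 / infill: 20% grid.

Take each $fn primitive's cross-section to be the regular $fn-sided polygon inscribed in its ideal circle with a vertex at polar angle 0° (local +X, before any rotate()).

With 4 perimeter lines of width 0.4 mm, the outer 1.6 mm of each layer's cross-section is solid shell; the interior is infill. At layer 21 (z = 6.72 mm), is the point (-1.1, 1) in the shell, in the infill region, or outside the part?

At z = 6.72 mm: the r=6.5 cylinder gives a regular 24-gon of circumradius 6.5 (constant along its height); (rotated 70° about Z; rotation is an isometry so areas/perimeters/island counts are preserved). Overall, the cross-section is a single solid region. Undo the 70° rotation: the query point maps to (0.563, 1.376) in the un-rotated model frame. The nearest boundary edge runs (3.25, 5.63)→(1.68, 6.28); distance from the point to it = 4.96 mm. The point is inside the cross-section and 4.96 mm from the nearest boundary — more than the 1.6 mm shell width (4 × 0.4), so it's in the infill interior.

infill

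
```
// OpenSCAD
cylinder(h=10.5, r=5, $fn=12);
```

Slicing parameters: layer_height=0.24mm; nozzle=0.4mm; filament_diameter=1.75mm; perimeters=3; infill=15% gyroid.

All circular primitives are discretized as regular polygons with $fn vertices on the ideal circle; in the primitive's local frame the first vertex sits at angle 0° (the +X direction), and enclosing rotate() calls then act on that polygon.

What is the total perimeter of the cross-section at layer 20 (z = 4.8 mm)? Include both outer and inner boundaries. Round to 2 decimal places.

At z = 4.8 mm: the r=5 cylinder gives a regular 12-gon of circumradius 5 (constant along its height) (perimeter = 2·12·5.000·sin(180°/12) = 31.06 mm). Overall, the cross-section is a single solid region. Total boundary length (outer) = 31.06 mm.

31.06 mm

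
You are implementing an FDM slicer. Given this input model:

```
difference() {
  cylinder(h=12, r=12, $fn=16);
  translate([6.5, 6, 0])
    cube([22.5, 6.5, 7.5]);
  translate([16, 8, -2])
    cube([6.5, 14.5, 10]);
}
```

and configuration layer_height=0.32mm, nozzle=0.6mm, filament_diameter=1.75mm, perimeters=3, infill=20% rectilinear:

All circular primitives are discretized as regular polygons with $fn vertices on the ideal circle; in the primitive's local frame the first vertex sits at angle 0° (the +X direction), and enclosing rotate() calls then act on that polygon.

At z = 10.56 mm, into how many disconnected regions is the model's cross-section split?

1

At z = 10.56 mm: the r=12 cylinder contributes a regular 16-gon of circumradius 12; the cube at (6.5, 6) is not intersected at this z (z outside [0, 7.5]); the cube at (16, 8) is not intersected at this z (z outside [-2, 8]); Subtracting the remaining from the first: none of the subtracted shapes is present at this height, so the r=12 cylinder is unchanged — 1 connected region. The result has 1 disconnected region.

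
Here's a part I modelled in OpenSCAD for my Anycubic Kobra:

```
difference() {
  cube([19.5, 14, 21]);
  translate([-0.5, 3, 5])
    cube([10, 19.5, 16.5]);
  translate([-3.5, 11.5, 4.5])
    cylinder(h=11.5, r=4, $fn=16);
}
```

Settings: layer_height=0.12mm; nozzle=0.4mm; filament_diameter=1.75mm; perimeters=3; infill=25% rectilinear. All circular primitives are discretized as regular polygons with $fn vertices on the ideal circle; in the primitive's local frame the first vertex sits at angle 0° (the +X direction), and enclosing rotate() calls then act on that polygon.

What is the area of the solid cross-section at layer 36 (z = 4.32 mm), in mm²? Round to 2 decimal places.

273.00 mm²

At z = 4.32 mm: the 19.5×14 cube contributes its full rectangle (area 273.00 mm²); the cube at (-0.5, 3) is absent (z outside [5, 21.5]); the cylinder at (-3.5, 11.5) is absent (z outside [4.5, 16]); After the difference (first − rest): none of the subtracted shapes is present at this height, so the 19.5×14 cube is unchanged — area = 273.00 mm². Overall, the cross-section is a single solid region. Net area = 273.00 mm².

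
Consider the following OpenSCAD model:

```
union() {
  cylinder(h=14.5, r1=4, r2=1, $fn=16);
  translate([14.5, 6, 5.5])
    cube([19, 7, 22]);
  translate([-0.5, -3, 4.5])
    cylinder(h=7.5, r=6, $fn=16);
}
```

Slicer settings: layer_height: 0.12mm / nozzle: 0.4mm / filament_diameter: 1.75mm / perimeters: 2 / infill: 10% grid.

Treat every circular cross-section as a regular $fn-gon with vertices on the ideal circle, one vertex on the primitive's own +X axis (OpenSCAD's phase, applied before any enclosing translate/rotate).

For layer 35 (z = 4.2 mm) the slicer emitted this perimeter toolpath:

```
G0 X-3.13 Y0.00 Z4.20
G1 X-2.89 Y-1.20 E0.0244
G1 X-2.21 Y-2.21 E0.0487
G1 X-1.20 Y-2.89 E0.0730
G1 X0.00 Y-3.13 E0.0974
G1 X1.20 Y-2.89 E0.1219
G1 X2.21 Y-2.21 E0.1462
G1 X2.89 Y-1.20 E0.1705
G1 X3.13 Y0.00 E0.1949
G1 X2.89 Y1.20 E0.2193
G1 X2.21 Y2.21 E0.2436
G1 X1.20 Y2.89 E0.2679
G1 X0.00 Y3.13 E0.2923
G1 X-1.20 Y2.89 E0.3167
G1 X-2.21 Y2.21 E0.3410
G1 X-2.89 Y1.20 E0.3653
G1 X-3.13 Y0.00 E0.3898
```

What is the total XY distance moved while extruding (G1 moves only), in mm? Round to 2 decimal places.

19.53 mm

Sum the Euclidean lengths of each G1 segment: total = 19.53 mm.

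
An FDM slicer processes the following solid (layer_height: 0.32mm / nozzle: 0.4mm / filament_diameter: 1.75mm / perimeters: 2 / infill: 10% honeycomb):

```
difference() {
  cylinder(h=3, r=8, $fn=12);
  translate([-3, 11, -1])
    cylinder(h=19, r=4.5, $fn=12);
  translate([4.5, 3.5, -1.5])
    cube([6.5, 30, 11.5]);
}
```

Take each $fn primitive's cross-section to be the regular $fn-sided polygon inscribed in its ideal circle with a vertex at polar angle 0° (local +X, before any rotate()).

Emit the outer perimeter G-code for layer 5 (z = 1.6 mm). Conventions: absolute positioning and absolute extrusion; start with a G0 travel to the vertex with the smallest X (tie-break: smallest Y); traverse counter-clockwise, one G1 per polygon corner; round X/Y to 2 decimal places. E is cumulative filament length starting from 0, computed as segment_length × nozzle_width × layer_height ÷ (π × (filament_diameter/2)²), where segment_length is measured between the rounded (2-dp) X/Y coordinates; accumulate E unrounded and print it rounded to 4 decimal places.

At z = 1.6 mm: the cylinder: section is a regular 12-gon, circumradius r=8; the r=4.5 cylinder at (-3, 11) contributes a regular 12-gon of circumradius 4.5; the cube at (4.5, 3.5) is present — its section is the full 6.5×30 rectangle; After the difference (first − rest): starting from the r=8 cylinder, the r=4.5 cylinder at (-3, 11) partially overlaps it — only the 2.33 mm² overlap (of its 60.75 mm²) is removed, clipping the outline; the 6.5×30 cube at (4.5, 3.5) partially overlaps it — only the 4.20 mm² overlap (of its 195.00 mm²) is removed, clipping the outline — 1 connected region. The outline is a single polygon with 16 vertices. Extrusion per mm of travel: 0.4 × 0.32 / (π × 0.875²) = 0.053216. Accumulating E over each segment gives final E = 2.7415.

G0 X-8.00 Y0.00 Z1.60
G1 X-6.93 Y-4.00 E0.2203
G1 X-4.00 Y-6.93 E0.4409
G1 X0.00 Y-8.00 E0.6612
G1 X4.00 Y-6.93 E0.8816
G1 X6.93 Y-4.00 E1.1021
G1 X8.00 Y0.00 E1.3224
G1 X7.06 Y3.50 E1.5153
G1 X4.50 Y3.50 E1.6515
G1 X4.50 Y6.43 E1.8074
G1 X4.00 Y6.93 E1.8451
G1 X0.12 Y7.97 E2.0588
G1 X-0.75 Y7.10 E2.1243
G1 X-3.00 Y6.50 E2.2482
G1 X-4.13 Y6.80 E2.3104
G1 X-6.93 Y4.00 E2.5212
G1 X-8.00 Y0.00 E2.7415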